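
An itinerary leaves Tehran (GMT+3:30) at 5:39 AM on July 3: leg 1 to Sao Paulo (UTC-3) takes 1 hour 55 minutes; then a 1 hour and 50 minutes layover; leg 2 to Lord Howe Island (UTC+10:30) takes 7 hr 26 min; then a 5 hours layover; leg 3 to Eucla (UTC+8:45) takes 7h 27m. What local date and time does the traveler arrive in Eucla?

Convert departure to UTC: 5:39 AM − 3:30 = 2:09 AM UTC on Jul 3.
Add 1 hour and 55 minutes leg 1 → 4:04 AM UTC.
Add 1 hour 50 minutes layover in Sao Paulo → 5:54 AM UTC.
Add 7 hours 26 minutes leg 2 → 1:20 PM UTC.
Add 5 hours layover in Lord Howe Island → 6:20 PM UTC.
Add 7 hours 27 minutes leg 3 → 1:47 AM UTC (Jul 4).
Eucla is UTC+8:45, so local arrival = 1:47 AM + 8:45 = 10:32 AM on Jul 4.

10:32 AM on July 4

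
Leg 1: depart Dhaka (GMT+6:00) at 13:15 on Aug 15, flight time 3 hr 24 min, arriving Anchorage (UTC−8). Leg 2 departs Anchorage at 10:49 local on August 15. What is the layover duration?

8 hours 10 minutes

Convert departure to UTC: 13:15 − 6:00 = 07:15 UTC on Aug 15.
Add 3 hours 24 minutes flight time → 10:39 UTC.
Anchorage is UTC−8:00, so local arrival = 10:39 − 8:00 = 02:39 on Aug 15.
Layover = 10:49 − 02:39 = 8 hours 10 minutes.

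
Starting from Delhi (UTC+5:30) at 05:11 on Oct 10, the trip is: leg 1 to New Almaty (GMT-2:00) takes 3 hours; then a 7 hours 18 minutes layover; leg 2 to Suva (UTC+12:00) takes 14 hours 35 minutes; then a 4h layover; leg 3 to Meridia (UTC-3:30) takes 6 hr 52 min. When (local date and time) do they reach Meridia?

Convert departure to UTC: 05:11 − 5:30 = 23:41 UTC on Oct 9.
Add 3 hours leg 1 → 02:41 UTC (Oct 10).
Add 7 hours 18 minutes layover in New Almaty → 09:59 UTC.
Add 14 hours 35 minutes leg 2 → 00:34 UTC (Oct 11).
Add 4 hours layover in Suva → 04:34 UTC.
Add 6 hours 52 minutes leg 3 → 11:26 UTC.
Meridia is UTC−3:30, so local arrival = 11:26 − 3:30 = 07:56 on Oct 11.

07:56 on October 11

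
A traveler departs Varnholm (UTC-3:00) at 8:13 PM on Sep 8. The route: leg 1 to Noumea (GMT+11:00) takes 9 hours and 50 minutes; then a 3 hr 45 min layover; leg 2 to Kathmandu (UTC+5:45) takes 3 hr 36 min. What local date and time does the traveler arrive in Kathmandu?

10:09 PM on September 9

Convert departure to UTC: 8:13 PM + 3:00 = 11:13 PM UTC on Sep 8.
Add 9 hours and 50 minutes leg 1 → 9:03 AM UTC (Sep 9).
Add 3 hours and 45 minutes layover in Noumea → 12:48 PM UTC.
Add 3 hours and 36 minutes leg 2 → 4:24 PM UTC.
Kathmandu is UTC+5:45, so local arrival = 4:24 PM + 5:45 = 10:09 PM on Sep 9.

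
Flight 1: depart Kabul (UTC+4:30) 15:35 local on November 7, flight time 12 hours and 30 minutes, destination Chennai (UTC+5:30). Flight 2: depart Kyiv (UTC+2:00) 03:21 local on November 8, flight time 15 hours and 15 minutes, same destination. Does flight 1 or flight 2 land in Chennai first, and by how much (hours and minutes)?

the first, by 17 hours 1 minute

Flight 1 in UTC: 15:35 − 4:30 = 11:05 on Nov 7.
+12 hours 30 minutes → arrive 23:35 UTC on Nov 7.
Flight 2 in UTC: 03:21 − 2:00 = 01:21 on Nov 8.
+15 hours 15 minutes → arrive 16:36 UTC on Nov 8.
Flight 1 lands earlier by 17 hours 1 minute.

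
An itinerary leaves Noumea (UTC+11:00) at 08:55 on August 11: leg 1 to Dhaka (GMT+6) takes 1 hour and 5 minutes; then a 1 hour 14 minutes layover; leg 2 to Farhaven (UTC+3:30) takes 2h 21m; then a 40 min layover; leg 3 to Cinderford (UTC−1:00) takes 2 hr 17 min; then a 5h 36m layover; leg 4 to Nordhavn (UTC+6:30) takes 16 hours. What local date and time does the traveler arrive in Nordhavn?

09:38 on August 12

Convert departure to UTC: 08:55 − 11:00 = 21:55 UTC on Aug 10.
Add 1 hour 5 minutes leg 1 → 23:00 UTC.
Add 1 hour 14 minutes layover in Dhaka → 00:14 UTC (Aug 11).
Add 2 hours and 21 minutes leg 2 → 02:35 UTC.
Add 40 minutes layover in Farhaven → 03:15 UTC.
Add 2 hours 17 minutes leg 3 → 05:32 UTC.
Add 5 hours and 36 minutes layover in Cinderford → 11:08 UTC.
Add 16 hours leg 4 → 03:08 UTC (Aug 12).
Nordhavn is UTC+6:30, so local arrival = 03:08 + 6:30 = 09:38 on Aug 12.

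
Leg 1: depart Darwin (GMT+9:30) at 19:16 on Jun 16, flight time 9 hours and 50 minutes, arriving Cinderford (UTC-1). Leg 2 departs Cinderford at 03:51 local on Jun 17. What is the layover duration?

9 hours 15 minutes

Convert departure to UTC: 19:16 − 9:30 = 09:46 UTC on Jun 16.
Add 9 hours and 50 minutes flight time → 19:36 UTC.
Cinderford is UTC−1:00, so local arrival = 19:36 − 1:00 = 18:36 on Jun 16.
Layover = 03:51 − 18:36 (+1 day) = 9 hours 15 minutes.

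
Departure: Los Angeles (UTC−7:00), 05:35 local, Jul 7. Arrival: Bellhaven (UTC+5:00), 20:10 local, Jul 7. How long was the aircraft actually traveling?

2 hours 35 minutes

Departure in UTC: 05:35 + 7:00 = 12:35 on Jul 7.
Arrival in UTC: 20:10 − 5:00 = 15:10 on Jul 7.
Elapsed = 15:10 − 12:35 = 2 hours 35 minutes.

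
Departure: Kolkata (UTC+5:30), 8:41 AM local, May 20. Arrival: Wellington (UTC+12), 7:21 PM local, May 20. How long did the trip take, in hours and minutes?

4 hours 10 minutes

Departure in UTC: 8:41 AM − 5:30 = 3:11 AM on May 20.
Arrival in UTC: 7:21 PM − 12:00 = 7:21 AM on May 20.
Elapsed = 7:21 AM − 3:11 AM = 4 hours 10 minutes.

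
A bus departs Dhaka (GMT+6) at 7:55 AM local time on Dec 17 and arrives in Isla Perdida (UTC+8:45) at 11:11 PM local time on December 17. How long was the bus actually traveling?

12 hours 31 minutes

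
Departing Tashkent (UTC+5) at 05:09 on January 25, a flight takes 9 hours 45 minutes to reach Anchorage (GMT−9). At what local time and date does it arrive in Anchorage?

Convert departure to UTC: 05:09 − 5:00 = 00:09 UTC on Jan 25.
Add 9 hours 45 minutes travel time → 09:54 UTC.
Anchorage is UTC−9:00, so local arrival = 09:54 − 9:00 = 00:54 on Jan 25.

00:54 on January 25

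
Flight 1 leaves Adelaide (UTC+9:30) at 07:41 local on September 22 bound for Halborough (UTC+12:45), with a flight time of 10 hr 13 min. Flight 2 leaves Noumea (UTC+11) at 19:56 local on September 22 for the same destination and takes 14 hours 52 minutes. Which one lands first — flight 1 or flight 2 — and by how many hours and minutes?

the first, by 15 hours 24 minutes

Flight 1 in UTC: 07:41 − 9:30 = 22:11 on Sep 21.
+10 hours and 13 minutes → arrive 08:24 UTC on Sep 22.
Flight 2 in UTC: 19:56 − 11:00 = 08:56 on Sep 22.
+14 hours 52 minutes → arrive 23:48 UTC on Sep 22.
Flight 1 lands earlier by 15 hours 24 minutes.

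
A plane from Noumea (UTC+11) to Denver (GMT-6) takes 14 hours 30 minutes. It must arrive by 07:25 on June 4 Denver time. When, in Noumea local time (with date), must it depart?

09:55 on June 4

Target arrival in UTC: 07:25 + 6:00 = 13:25 on Jun 4.
Subtract 14 hours and 30 minutes → departure 22:55 UTC on Jun 3.
Noumea is UTC+11:00: 22:55 + 11:00 = 09:55 on Jun 4.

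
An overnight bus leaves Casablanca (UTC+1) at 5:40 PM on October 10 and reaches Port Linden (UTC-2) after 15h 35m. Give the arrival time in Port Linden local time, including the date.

Convert departure to UTC: 5:40 PM − 1:00 = 4:40 PM UTC on Oct 10.
Add 15 hours and 35 minutes travel time → 8:15 AM UTC (Oct 11).
Port Linden is UTC−2:00, so local arrival = 8:15 AM − 2:00 = 6:15 AM on Oct 11.

6:15 AM on October 11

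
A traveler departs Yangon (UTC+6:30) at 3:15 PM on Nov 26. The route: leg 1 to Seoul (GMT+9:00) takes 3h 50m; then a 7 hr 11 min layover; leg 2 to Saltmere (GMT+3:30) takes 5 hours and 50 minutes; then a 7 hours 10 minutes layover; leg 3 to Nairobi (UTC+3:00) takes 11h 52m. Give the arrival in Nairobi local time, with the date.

Convert departure to UTC: 3:15 PM − 6:30 = 8:45 AM UTC on Nov 26.
Add 3 hours and 50 minutes leg 1 → 12:35 PM UTC.
Add 7 hours 11 minutes layover in Seoul → 7:46 PM UTC.
Add 5 hours and 50 minutes leg 2 → 1:36 AM UTC (Nov 27).
Add 7 hours 10 minutes layover in Saltmere → 8:46 AM UTC.
Add 11 hours and 52 minutes leg 3 → 8:38 PM UTC.
Nairobi is UTC+3:00, so local arrival = 8:38 PM + 3:00 = 11:38 PM on Nov 27.

11:38 PM on November 27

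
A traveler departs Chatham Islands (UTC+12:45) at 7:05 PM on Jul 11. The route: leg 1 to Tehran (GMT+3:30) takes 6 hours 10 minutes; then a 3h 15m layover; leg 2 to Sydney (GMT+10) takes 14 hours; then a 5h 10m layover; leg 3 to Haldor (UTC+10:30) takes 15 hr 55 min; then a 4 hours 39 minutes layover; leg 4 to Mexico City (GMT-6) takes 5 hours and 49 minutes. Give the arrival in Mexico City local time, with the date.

7:18 AM on Jul 13

Convert departure to UTC: 7:05 PM − 12:45 = 6:20 AM UTC on Jul 11.
Add 6 hours and 10 minutes leg 1 → 12:30 PM UTC.
Add 3 hours and 15 minutes layover in Tehran → 3:45 PM UTC.
Add 14 hours leg 2 → 5:45 AM UTC (Jul 12).
Add 5 hours 10 minutes layover in Sydney → 10:55 AM UTC.
Add 15 hours 55 minutes leg 3 → 2:50 AM UTC (Jul 13).
Add 4 hours 39 minutes layover in Haldor → 7:29 AM UTC.
Add 5 hours 49 minutes leg 4 → 1:18 PM UTC.
Mexico City is UTC−6:00, so local arrival = 1:18 PM − 6:00 = 7:18 AM on Jul 13.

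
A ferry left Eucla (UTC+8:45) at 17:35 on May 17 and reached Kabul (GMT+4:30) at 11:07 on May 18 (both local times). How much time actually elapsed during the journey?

Departure in UTC: 17:35 − 8:45 = 08:50 on May 17.
Arrival in UTC: 11:07 − 4:30 = 06:37 on May 18.
Elapsed = 06:37 − 08:50 (+1 day) = 21 hours 47 minutes.

21 hours 47 minutes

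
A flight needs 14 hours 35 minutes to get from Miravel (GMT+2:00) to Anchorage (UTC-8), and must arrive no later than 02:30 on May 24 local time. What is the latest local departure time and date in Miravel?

21:55 on May 23

Target arrival in UTC: 02:30 + 8:00 = 10:30 on May 24.
Subtract 14 hours and 35 minutes → departure 19:55 UTC on May 23.
Miravel is UTC+2:00: 19:55 + 2:00 = 21:55 on May 23.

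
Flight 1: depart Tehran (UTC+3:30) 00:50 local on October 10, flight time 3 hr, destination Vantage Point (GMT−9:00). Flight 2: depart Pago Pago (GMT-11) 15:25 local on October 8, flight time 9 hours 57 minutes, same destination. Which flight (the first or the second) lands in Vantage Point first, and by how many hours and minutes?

the second, by 11 hours 58 minutes

Flight 1 in UTC: 00:50 − 3:30 = 21:20 on Oct 9.
+3 hours → arrive 00:20 UTC on Oct 10.
Flight 2 in UTC: 15:25 + 11:00 = 02:25 on Oct 9.
+9 hours 57 minutes → arrive 12:22 UTC on Oct 9.
Flight 2 lands earlier by 11 hours 58 minutes.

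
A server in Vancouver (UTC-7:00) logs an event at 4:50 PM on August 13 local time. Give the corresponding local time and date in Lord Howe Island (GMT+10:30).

Lord Howe Island is 17:30 ahead of Vancouver.
Shift by the zone difference: 4:50 PM + 17:30 = 10:20 AM on Aug 14 in Lord Howe Island.

10:20 AM on Aug 14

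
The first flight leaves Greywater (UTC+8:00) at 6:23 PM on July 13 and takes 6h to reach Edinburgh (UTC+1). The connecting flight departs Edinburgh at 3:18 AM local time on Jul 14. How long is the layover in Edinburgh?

Convert departure to UTC: 6:23 PM − 8:00 = 10:23 AM UTC on Jul 13.
Add 6 hours flight time → 4:23 PM UTC.
Edinburgh is UTC+1:00, so local arrival = 4:23 PM + 1:00 = 5:23 PM on Jul 13.
Layover = 3:18 AM − 5:23 PM (+1 day) = 9 hours 55 minutes.

9 hours 55 minutes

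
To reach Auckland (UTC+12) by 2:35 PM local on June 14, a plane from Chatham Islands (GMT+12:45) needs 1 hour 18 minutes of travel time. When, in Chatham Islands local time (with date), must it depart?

2:02 PM on June 14

Target arrival in UTC: 2:35 PM − 12:00 = 2:35 AM on Jun 14.
Subtract 1 hour and 18 minutes → departure 1:17 AM UTC on Jun 14.
Chatham Islands is UTC+12:45: 1:17 AM + 12:45 = 2:02 PM on Jun 14.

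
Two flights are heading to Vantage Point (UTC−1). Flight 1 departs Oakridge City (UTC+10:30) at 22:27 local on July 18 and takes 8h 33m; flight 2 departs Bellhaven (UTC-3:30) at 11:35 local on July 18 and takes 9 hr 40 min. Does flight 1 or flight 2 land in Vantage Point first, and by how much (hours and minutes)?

Flight 1 in UTC: 22:27 − 10:30 = 11:57 on Jul 18.
+8 hours 33 minutes → arrive 20:30 UTC on Jul 18.
Flight 2 in UTC: 11:35 + 3:30 = 15:05 on Jul 18.
+9 hours and 40 minutes → arrive 00:45 UTC on Jul 19.
Flight 1 lands earlier by 4 hours 15 minutes.

the first, by 4 hours 15 minutes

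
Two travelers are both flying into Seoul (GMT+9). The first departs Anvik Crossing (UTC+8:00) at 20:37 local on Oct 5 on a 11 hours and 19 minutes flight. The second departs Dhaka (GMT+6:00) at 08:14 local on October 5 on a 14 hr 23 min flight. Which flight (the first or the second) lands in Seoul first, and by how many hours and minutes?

Flight 1 in UTC: 20:37 − 8:00 = 12:37 on Oct 5.
+11 hours and 19 minutes → arrive 23:56 UTC on Oct 5.
Flight 2 in UTC: 08:14 − 6:00 = 02:14 on Oct 5.
+14 hours and 23 minutes → arrive 16:37 UTC on Oct 5.
Flight 2 lands earlier by 7 hours 19 minutes.

the second, by 7 hours 19 minutes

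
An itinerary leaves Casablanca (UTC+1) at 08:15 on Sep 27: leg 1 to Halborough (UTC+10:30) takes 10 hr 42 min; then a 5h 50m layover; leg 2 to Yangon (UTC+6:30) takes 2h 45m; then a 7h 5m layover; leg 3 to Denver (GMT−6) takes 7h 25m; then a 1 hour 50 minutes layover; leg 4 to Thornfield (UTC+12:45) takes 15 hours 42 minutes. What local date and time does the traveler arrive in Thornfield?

23:19 on Sep 29

Convert departure to UTC: 08:15 − 1:00 = 07:15 UTC on Sep 27.
Add 10 hours 42 minutes leg 1 → 17:57 UTC.
Add 5 hours 50 minutes layover in Halborough → 23:47 UTC.
Add 2 hours 45 minutes leg 2 → 02:32 UTC (Sep 28).
Add 7 hours and 5 minutes layover in Yangon → 09:37 UTC.
Add 7 hours and 25 minutes leg 3 → 17:02 UTC.
Add 1 hour and 50 minutes layover in Denver → 18:52 UTC.
Add 15 hours 42 minutes leg 4 → 10:34 UTC (Sep 29).
Thornfield is UTC+12:45, so local arrival = 10:34 + 12:45 = 23:19 on Sep 29.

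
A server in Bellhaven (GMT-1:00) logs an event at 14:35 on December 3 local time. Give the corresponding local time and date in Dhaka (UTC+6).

21:35 on Dec 3

In UTC: 14:35 + 1:00 = 15:35 on Dec 3.
Dhaka is UTC+6:00: 15:35 + 6:00 = 21:35 on Dec 3.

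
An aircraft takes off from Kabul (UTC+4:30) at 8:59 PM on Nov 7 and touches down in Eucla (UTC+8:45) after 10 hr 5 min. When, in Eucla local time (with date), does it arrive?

Convert departure to UTC: 8:59 PM − 4:30 = 4:29 PM UTC on Nov 7.
Add 10 hours and 5 minutes travel time → 2:34 AM UTC (Nov 8).
Eucla is UTC+8:45, so local arrival = 2:34 AM + 8:45 = 11:19 AM on Nov 8.

11:19 AM on November 8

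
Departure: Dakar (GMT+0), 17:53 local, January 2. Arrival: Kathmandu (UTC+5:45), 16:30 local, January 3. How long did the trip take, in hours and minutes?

Departure is already UTC: 17:53 on Jan 2.
Arrival in UTC: 16:30 − 5:45 = 10:45 on Jan 3.
Elapsed = 10:45 − 17:53 (+1 day) = 16 hours 52 minutes.

16 hours 52 minutes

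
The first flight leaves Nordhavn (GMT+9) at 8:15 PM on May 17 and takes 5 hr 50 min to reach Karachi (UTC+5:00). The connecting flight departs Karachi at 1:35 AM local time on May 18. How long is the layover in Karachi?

3 hours 30 minutes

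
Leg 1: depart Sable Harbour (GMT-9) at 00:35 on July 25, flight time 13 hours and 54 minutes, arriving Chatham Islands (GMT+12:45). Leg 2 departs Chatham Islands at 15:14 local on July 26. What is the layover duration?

Convert departure to UTC: 00:35 + 9:00 = 09:35 UTC on Jul 25.
Add 13 hours and 54 minutes flight time → 23:29 UTC.
Chatham Islands is UTC+12:45, so local arrival = 23:29 + 12:45 = 12:14 on Jul 26.
Layover = 15:14 − 12:14 = 3 hours.

3 hours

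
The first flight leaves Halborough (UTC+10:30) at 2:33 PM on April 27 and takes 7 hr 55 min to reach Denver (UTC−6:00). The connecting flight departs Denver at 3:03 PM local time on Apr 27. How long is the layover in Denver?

9 hours 5 minutes

Convert departure to UTC: 2:33 PM − 10:30 = 4:03 AM UTC on Apr 27.
Add 7 hours 55 minutes flight time → 11:58 AM UTC.
Denver is UTC−6:00, so local arrival = 11:58 AM − 6:00 = 5:58 AM on Apr 27.
Layover = 3:03 PM − 5:58 AM = 9 hours 5 minutes.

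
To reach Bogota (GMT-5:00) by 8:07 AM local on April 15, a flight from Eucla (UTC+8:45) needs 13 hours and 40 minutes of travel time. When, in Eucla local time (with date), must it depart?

8:12 AM on Apr 15

Target arrival in UTC: 8:07 AM + 5:00 = 1:07 PM on Apr 15.
Subtract 13 hours 40 minutes → departure 11:27 PM UTC on Apr 14.
Eucla is UTC+8:45: 11:27 PM + 8:45 = 8:12 AM on Apr 15.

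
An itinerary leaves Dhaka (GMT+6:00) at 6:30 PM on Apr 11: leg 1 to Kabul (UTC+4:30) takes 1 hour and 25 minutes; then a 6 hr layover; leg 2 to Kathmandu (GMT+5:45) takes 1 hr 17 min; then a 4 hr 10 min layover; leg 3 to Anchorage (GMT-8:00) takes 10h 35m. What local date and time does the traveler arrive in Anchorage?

3:57 AM on Apr 12

Convert departure to UTC: 6:30 PM − 6:00 = 12:30 PM UTC on Apr 11.
Add 1 hour 25 minutes leg 1 → 1:55 PM UTC.
Add 6 hours layover in Kabul → 7:55 PM UTC.
Add 1 hour 17 minutes leg 2 → 9:12 PM UTC.
Add 4 hours and 10 minutes layover in Kathmandu → 1:22 AM UTC (Apr 12).
Add 10 hours 35 minutes leg 3 → 11:57 AM UTC.
Anchorage is UTC−8:00, so local arrival = 11:57 AM − 8:00 = 3:57 AM on Apr 12.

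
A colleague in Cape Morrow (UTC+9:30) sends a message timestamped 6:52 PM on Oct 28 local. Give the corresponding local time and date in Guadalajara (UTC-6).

3:22 AM on October 28

Guadalajara is 15:30 behind Cape Morrow.
Shift by the zone difference: 6:52 PM − 15:30 = 3:22 AM on Oct 28 in Guadalajara.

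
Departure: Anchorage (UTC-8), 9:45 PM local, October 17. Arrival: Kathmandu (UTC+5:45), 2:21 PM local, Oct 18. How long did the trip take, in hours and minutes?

Departure in UTC: 9:45 PM + 8:00 = 5:45 AM on Oct 18.
Arrival in UTC: 2:21 PM − 5:45 = 8:36 AM on Oct 18.
Elapsed = 8:36 AM − 5:45 AM = 2 hours 51 minutes.

2 hours 51 minutes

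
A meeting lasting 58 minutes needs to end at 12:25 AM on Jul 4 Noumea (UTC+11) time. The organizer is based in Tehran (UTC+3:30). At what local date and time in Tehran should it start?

Target end time in UTC: 12:25 AM − 11:00 = 1:25 PM on Jul 3.
Subtract 58 minutes → start 12:27 PM UTC on Jul 3.
Tehran is UTC+3:30: 12:27 PM + 3:30 = 3:57 PM on Jul 3.

3:57 PM on July 3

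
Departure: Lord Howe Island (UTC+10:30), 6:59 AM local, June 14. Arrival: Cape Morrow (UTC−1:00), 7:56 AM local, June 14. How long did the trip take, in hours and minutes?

Departure in UTC: 6:59 AM − 10:30 = 8:29 PM on Jun 13.
Arrival in UTC: 7:56 AM + 1:00 = 8:56 AM on Jun 14.
Elapsed = 8:56 AM − 8:29 PM (+1 day) = 12 hours 27 minutes.

12 hours 27 minutes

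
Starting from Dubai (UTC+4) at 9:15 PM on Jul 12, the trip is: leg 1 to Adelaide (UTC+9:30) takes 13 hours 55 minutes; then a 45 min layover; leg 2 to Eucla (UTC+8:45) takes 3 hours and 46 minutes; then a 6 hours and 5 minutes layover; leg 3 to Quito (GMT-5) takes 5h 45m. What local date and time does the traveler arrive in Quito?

6:31 PM on July 13

Convert departure to UTC: 9:15 PM − 4:00 = 5:15 PM UTC on Jul 12.
Add 13 hours and 55 minutes leg 1 → 7:10 AM UTC (Jul 13).
Add 45 minutes layover in Adelaide → 7:55 AM UTC.
Add 3 hours and 46 minutes leg 2 → 11:41 AM UTC.
Add 6 hours and 5 minutes layover in Eucla → 5:46 PM UTC.
Add 5 hours 45 minutes leg 3 → 11:31 PM UTC.
Quito is UTC−5:00, so local arrival = 11:31 PM − 5:00 = 6:31 PM on Jul 13.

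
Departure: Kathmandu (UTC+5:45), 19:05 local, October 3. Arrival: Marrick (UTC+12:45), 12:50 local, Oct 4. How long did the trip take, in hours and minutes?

Marrick is 7:00 ahead of Kathmandu.
Clock-face elapsed time (ignoring zones) is 17 hours 45 minutes.
Actual elapsed = 17 hours 45 minutes − 7:00 = 10 hours 45 minutes.

10 hours 45 minutes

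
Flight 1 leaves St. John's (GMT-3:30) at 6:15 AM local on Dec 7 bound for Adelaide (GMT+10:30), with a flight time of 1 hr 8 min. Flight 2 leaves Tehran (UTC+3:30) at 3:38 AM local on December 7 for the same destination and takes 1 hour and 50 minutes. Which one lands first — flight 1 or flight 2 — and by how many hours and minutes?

the second, by 8 hours 55 minutes

Flight 1 in UTC: 6:15 AM + 3:30 = 9:45 AM on Dec 7.
+1 hour and 8 minutes → arrive 10:53 AM UTC on Dec 7.
Flight 2 in UTC: 3:38 AM − 3:30 = 12:08 AM on Dec 7.
+1 hour and 50 minutes → arrive 1:58 AM UTC on Dec 7.
Flight 2 lands earlier by 8 hours 55 minutes.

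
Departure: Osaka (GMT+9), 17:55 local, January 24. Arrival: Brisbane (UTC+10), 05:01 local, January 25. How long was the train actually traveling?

10 hours 6 minutes

Departure in UTC: 17:55 − 9:00 = 08:55 on Jan 24.
Arrival in UTC: 05:01 − 10:00 = 19:01 on Jan 24.
Elapsed = 19:01 − 08:55 = 10 hours 6 minutes.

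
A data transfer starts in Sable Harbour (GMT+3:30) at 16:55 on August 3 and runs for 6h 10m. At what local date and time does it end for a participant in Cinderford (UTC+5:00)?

00:35 on Aug 4

Convert start to UTC: 16:55 − 3:30 = 13:25 UTC on Aug 3.
Add 6 hours 10 minutes duration → 19:35 UTC.
Cinderford is UTC+5:00, so local end time = 19:35 + 5:00 = 00:35 on Aug 4.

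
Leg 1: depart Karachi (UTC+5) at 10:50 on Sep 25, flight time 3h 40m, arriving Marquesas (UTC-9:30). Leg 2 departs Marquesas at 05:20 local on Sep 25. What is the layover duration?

Convert departure to UTC: 10:50 − 5:00 = 05:50 UTC on Sep 25.
Add 3 hours and 40 minutes flight time → 09:30 UTC.
Marquesas is UTC−9:30, so local arrival = 09:30 − 9:30 = 00:00 on Sep 25.
Layover = 05:20 − 00:00 = 5 hours 20 minutes.

5 hours 20 minutes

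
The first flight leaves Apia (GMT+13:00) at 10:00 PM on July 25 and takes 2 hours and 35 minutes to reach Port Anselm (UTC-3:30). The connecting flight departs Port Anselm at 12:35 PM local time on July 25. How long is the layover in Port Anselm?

4 hours 30 minutes

Convert departure to UTC: 10:00 PM − 13:00 = 9:00 AM UTC on Jul 25.
Add 2 hours 35 minutes flight time → 11:35 AM UTC.
Port Anselm is UTC−3:30, so local arrival = 11:35 AM − 3:30 = 8:05 AM on Jul 25.
Layover = 12:35 PM − 8:05 AM = 4 hours 30 minutes.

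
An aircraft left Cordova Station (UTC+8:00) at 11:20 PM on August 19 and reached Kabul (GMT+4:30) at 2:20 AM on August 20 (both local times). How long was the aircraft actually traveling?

Departure in UTC: 11:20 PM − 8:00 = 3:20 PM on Aug 19.
Arrival in UTC: 2:20 AM − 4:30 = 9:50 PM on Aug 19.
Elapsed = 9:50 PM − 3:20 PM = 6 hours 30 minutes.

6 hours 30 minutes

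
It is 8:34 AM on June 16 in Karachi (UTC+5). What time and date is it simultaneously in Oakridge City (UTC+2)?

Oakridge City is 3:00 behind Karachi.
Shift by the zone difference: 8:34 AM − 3:00 = 5:34 AM on Jun 16 in Oakridge City.

5:34 AM on June 16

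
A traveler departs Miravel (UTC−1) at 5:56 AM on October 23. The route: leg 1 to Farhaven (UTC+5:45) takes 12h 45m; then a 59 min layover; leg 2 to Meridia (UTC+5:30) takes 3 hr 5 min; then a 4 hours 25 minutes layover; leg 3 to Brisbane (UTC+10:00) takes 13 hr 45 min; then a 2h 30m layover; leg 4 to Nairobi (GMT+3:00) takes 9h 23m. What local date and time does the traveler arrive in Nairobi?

8:48 AM on October 25

Convert departure to UTC: 5:56 AM + 1:00 = 6:56 AM UTC on Oct 23.
Add 12 hours 45 minutes leg 1 → 7:41 PM UTC.
Add 59 minutes layover in Farhaven → 8:40 PM UTC.
Add 3 hours and 5 minutes leg 2 → 11:45 PM UTC.
Add 4 hours 25 minutes layover in Meridia → 4:10 AM UTC (Oct 24).
Add 13 hours and 45 minutes leg 3 → 5:55 PM UTC.
Add 2 hours 30 minutes layover in Brisbane → 8:25 PM UTC.
Add 9 hours 23 minutes leg 4 → 5:48 AM UTC (Oct 25).
Nairobi is UTC+3:00, so local arrival = 5:48 AM + 3:00 = 8:48 AM on Oct 25.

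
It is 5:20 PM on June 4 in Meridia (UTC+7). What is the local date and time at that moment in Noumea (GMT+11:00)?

In UTC: 5:20 PM − 7:00 = 10:20 AM on Jun 4.
Noumea is UTC+11:00: 10:20 AM + 11:00 = 9:20 PM on Jun 4.

9:20 PM on Jun 4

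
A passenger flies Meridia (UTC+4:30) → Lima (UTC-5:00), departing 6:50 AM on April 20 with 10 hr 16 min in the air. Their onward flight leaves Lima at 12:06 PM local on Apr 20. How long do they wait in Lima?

4 hours 30 minutes

Convert departure to UTC: 6:50 AM − 4:30 = 2:20 AM UTC on Apr 20.
Add 10 hours and 16 minutes flight time → 12:36 PM UTC.
Lima is UTC−5:00, so local arrival = 12:36 PM − 5:00 = 7:36 AM on Apr 20.
Layover = 12:06 PM − 7:36 AM = 4 hours 30 minutes.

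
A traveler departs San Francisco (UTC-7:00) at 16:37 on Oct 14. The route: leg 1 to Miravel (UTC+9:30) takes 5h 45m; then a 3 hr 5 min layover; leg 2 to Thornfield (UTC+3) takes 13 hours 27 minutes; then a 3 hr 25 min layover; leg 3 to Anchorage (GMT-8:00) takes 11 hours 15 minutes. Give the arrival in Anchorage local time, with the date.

Convert departure to UTC: 16:37 + 7:00 = 23:37 UTC on Oct 14.
Add 5 hours 45 minutes leg 1 → 05:22 UTC (Oct 15).
Add 3 hours and 5 minutes layover in Miravel → 08:27 UTC.
Add 13 hours 27 minutes leg 2 → 21:54 UTC.
Add 3 hours 25 minutes layover in Thornfield → 01:19 UTC (Oct 16).
Add 11 hours 15 minutes leg 3 → 12:34 UTC.
Anchorage is UTC−8:00, so local arrival = 12:34 − 8:00 = 04:34 on Oct 16.

04:34 on Oct 16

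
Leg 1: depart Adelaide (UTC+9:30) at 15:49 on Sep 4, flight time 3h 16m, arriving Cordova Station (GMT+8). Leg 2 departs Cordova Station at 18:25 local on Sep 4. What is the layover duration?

Convert departure to UTC: 15:49 − 9:30 = 06:19 UTC on Sep 4.
Add 3 hours and 16 minutes flight time → 09:35 UTC.
Cordova Station is UTC+8:00, so local arrival = 09:35 + 8:00 = 17:35 on Sep 4.
Layover = 18:25 − 17:35 = 50 minutes.

50 minutes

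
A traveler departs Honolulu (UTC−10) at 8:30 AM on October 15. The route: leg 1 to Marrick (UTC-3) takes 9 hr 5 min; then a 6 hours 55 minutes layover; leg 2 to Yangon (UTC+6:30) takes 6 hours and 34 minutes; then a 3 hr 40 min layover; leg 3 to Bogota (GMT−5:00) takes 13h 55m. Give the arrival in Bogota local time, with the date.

5:39 AM on October 17

Convert departure to UTC: 8:30 AM + 10:00 = 6:30 PM UTC on Oct 15.
Add 9 hours 5 minutes leg 1 → 3:35 AM UTC (Oct 16).
Add 6 hours and 55 minutes layover in Marrick → 10:30 AM UTC.
Add 6 hours 34 minutes leg 2 → 5:04 PM UTC.
Add 3 hours 40 minutes layover in Yangon → 8:44 PM UTC.
Add 13 hours 55 minutes leg 3 → 10:39 AM UTC (Oct 17).
Bogota is UTC−5:00, so local arrival = 10:39 AM − 5:00 = 5:39 AM on Oct 17.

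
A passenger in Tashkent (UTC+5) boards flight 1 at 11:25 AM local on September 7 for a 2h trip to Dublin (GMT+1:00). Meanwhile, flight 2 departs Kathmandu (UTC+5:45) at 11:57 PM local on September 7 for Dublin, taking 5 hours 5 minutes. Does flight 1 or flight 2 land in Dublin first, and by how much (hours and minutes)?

the first, by 14 hours 52 minutes

Flight 1 in UTC: 11:25 AM − 5:00 = 6:25 AM on Sep 7.
+2 hours → arrive 8:25 AM UTC on Sep 7.
Flight 2 in UTC: 11:57 PM − 5:45 = 6:12 PM on Sep 7.
+5 hours 5 minutes → arrive 11:17 PM UTC on Sep 7.
Flight 1 lands earlier by 14 hours 52 minutes.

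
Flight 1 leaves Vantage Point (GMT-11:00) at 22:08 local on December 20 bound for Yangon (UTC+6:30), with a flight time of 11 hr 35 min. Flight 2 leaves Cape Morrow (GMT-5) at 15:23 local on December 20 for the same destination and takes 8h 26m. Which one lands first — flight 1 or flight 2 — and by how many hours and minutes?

Flight 1 in UTC: 22:08 + 11:00 = 09:08 on Dec 21.
+11 hours and 35 minutes → arrive 20:43 UTC on Dec 21.
Flight 2 in UTC: 15:23 + 5:00 = 20:23 on Dec 20.
+8 hours and 26 minutes → arrive 04:49 UTC on Dec 21.
Flight 2 lands earlier by 15 hours 54 minutes.

the second, by 15 hours 54 minutes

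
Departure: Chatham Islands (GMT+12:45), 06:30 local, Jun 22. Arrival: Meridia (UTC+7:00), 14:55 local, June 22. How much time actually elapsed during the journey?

14 hours 10 minutes

Departure in UTC: 06:30 − 12:45 = 17:45 on Jun 21.
Arrival in UTC: 14:55 − 7:00 = 07:55 on Jun 22.
Elapsed = 07:55 − 17:45 (+1 day) = 14 hours 10 minutes.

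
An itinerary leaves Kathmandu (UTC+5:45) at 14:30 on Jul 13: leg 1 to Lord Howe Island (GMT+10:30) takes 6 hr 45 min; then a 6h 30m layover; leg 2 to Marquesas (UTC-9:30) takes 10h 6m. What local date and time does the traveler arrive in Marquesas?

Convert departure to UTC: 14:30 − 5:45 = 08:45 UTC on Jul 13.
Add 6 hours 45 minutes leg 1 → 15:30 UTC.
Add 6 hours and 30 minutes layover in Lord Howe Island → 22:00 UTC.
Add 10 hours and 6 minutes leg 2 → 08:06 UTC (Jul 14).
Marquesas is UTC−9:30, so local arrival = 08:06 − 9:30 = 22:36 on Jul 13.

22:36 on July 13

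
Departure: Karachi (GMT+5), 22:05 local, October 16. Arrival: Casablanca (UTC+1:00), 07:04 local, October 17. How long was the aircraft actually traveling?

Casablanca is 4:00 behind Karachi.
Clock-face elapsed time (ignoring zones) is 8 hours 59 minutes.
Actual elapsed = 8 hours 59 minutes + 4:00 = 12 hours 59 minutes.

12 hours 59 minutes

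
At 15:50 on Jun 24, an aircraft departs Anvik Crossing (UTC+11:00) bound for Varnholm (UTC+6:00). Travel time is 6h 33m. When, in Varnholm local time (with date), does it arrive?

17:23 on Jun 24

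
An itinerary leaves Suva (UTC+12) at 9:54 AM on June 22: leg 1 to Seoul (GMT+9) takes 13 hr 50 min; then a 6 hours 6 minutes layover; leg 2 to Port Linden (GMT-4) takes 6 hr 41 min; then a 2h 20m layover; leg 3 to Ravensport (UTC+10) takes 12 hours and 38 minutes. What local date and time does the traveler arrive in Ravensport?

Convert departure to UTC: 9:54 AM − 12:00 = 9:54 PM UTC on Jun 21.
Add 13 hours and 50 minutes leg 1 → 11:44 AM UTC (Jun 22).
Add 6 hours 6 minutes layover in Seoul → 5:50 PM UTC.
Add 6 hours 41 minutes leg 2 → 12:31 AM UTC (Jun 23).
Add 2 hours and 20 minutes layover in Port Linden → 2:51 AM UTC.
Add 12 hours and 38 minutes leg 3 → 3:29 PM UTC.
Ravensport is UTC+10:00, so local arrival = 3:29 PM + 10:00 = 1:29 AM on Jun 24.

1:29 AM on June 24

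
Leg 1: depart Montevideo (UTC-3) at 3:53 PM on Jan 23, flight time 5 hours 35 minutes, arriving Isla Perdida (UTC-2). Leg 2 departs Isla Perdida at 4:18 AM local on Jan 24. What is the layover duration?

5 hours 50 minutes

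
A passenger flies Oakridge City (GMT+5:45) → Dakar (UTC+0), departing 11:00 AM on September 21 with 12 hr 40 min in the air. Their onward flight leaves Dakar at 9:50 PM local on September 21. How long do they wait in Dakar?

3 hours 55 minutes

Convert departure to UTC: 11:00 AM − 5:45 = 5:15 AM UTC on Sep 21.
Add 12 hours 40 minutes flight time → 5:55 PM UTC.
Dakar is UTC+0, so local arrival is the same: 5:55 PM on Sep 21.
Layover = 9:50 PM − 5:55 PM = 3 hours 55 minutes.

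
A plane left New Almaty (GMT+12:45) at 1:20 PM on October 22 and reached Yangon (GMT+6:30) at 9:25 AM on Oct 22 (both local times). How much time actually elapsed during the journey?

2 hours 20 minutes

Departure in UTC: 1:20 PM − 12:45 = 12:35 AM on Oct 22.
Arrival in UTC: 9:25 AM − 6:30 = 2:55 AM on Oct 22.
Elapsed = 2:55 AM − 12:35 AM = 2 hours 20 minutes.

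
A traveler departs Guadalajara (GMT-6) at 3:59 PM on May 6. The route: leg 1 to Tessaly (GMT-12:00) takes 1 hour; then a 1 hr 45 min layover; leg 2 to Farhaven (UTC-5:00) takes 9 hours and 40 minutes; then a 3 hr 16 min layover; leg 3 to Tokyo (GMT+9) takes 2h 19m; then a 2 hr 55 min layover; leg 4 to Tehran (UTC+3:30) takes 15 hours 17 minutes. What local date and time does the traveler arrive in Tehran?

Convert departure to UTC: 3:59 PM + 6:00 = 9:59 PM UTC on May 6.
Add 1 hour leg 1 → 10:59 PM UTC.
Add 1 hour 45 minutes layover in Tessaly → 12:44 AM UTC (May 7).
Add 9 hours and 40 minutes leg 2 → 10:24 AM UTC.
Add 3 hours and 16 minutes layover in Farhaven → 1:40 PM UTC.
Add 2 hours 19 minutes leg 3 → 3:59 PM UTC.
Add 2 hours and 55 minutes layover in Tokyo → 6:54 PM UTC.
Add 15 hours and 17 minutes leg 4 → 10:11 AM UTC (May 8).
Tehran is UTC+3:30, so local arrival = 10:11 AM + 3:30 = 1:41 PM on May 8.

1:41 PM on May 8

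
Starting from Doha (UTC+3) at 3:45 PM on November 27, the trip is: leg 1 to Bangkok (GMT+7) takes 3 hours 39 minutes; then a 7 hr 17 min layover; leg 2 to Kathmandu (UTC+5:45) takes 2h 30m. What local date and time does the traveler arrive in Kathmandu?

7:56 AM on November 28

Convert departure to UTC: 3:45 PM − 3:00 = 12:45 PM UTC on Nov 27.
Add 3 hours and 39 minutes leg 1 → 4:24 PM UTC.
Add 7 hours 17 minutes layover in Bangkok → 11:41 PM UTC.
Add 2 hours and 30 minutes leg 2 → 2:11 AM UTC (Nov 28).
Kathmandu is UTC+5:45, so local arrival = 2:11 AM + 5:45 = 7:56 AM on Nov 28.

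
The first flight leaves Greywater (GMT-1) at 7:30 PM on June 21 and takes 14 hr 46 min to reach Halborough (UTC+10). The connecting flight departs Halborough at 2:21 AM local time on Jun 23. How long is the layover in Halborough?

Convert departure to UTC: 7:30 PM + 1:00 = 8:30 PM UTC on Jun 21.
Add 14 hours 46 minutes flight time → 11:16 AM UTC (Jun 22).
Halborough is UTC+10:00, so local arrival = 11:16 AM + 10:00 = 9:16 PM on Jun 22.
Layover = 2:21 AM − 9:16 PM (+1 day) = 5 hours 5 minutes.

5 hours 5 minutes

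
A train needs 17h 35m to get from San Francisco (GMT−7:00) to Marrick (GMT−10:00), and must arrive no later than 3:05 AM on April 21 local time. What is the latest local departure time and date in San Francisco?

Target arrival in UTC: 3:05 AM + 10:00 = 1:05 PM on Apr 21.
Subtract 17 hours and 35 minutes → departure 7:30 PM UTC on Apr 20.
San Francisco is UTC−7:00: 7:30 PM − 7:00 = 12:30 PM on Apr 20.

12:30 PM on April 20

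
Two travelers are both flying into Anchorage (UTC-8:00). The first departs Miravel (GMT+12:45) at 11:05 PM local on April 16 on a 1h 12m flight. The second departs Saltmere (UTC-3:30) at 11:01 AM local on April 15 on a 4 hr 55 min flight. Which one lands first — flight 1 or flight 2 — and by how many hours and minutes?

Flight 1 in UTC: 11:05 PM − 12:45 = 10:20 AM on Apr 16.
+1 hour 12 minutes → arrive 11:32 AM UTC on Apr 16.
Flight 2 in UTC: 11:01 AM + 3:30 = 2:31 PM on Apr 15.
+4 hours 55 minutes → arrive 7:26 PM UTC on Apr 15.
Flight 2 lands earlier by 16 hours 6 minutes.

the second, by 16 hours 6 minutes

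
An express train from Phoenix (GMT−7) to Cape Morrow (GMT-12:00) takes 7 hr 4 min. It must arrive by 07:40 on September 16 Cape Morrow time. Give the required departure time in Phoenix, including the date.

Target arrival in UTC: 07:40 + 12:00 = 19:40 on Sep 16.
Subtract 7 hours 4 minutes → departure 12:36 UTC on Sep 16.
Phoenix is UTC−7:00: 12:36 − 7:00 = 05:36 on Sep 16.

05:36 on September 16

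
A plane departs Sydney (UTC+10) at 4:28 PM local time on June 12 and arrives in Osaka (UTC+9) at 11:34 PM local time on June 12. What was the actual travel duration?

Departure in UTC: 4:28 PM − 10:00 = 6:28 AM on Jun 12.
Arrival in UTC: 11:34 PM − 9:00 = 2:34 PM on Jun 12.
Elapsed = 2:34 PM − 6:28 AM = 8 hours 6 minutes.

8 hours 6 minutes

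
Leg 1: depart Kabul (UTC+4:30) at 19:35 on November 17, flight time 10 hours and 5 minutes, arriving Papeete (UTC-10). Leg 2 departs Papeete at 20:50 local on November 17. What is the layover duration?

5 hours 40 minutes

Convert departure to UTC: 19:35 − 4:30 = 15:05 UTC on Nov 17.
Add 10 hours and 5 minutes flight time → 01:10 UTC (Nov 18).
Papeete is UTC−10:00, so local arrival = 01:10 − 10:00 = 15:10 on Nov 17.
Layover = 20:50 − 15:10 = 5 hours 40 minutes.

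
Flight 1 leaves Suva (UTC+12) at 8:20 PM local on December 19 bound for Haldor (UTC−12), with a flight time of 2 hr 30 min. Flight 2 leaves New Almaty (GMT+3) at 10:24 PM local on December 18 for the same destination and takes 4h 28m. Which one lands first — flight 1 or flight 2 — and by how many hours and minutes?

the second, by 10 hours 58 minutes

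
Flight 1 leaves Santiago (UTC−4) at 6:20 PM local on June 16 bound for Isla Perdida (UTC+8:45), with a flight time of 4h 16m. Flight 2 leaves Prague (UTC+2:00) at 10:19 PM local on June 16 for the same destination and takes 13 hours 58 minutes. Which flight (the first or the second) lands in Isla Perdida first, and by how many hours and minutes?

Flight 1 in UTC: 6:20 PM + 4:00 = 10:20 PM on Jun 16.
+4 hours and 16 minutes → arrive 2:36 AM UTC on Jun 17.
Flight 2 in UTC: 10:19 PM − 2:00 = 8:19 PM on Jun 16.
+13 hours 58 minutes → arrive 10:17 AM UTC on Jun 17.
Flight 1 lands earlier by 7 hours 41 minutes.

the first, by 7 hours 41 minutes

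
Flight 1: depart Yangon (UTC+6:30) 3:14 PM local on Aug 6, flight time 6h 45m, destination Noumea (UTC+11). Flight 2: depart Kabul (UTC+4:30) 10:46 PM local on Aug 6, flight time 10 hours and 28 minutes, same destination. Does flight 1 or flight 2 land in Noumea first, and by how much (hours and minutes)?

the first, by 13 hours 15 minutes

Flight 1 in UTC: 3:14 PM − 6:30 = 8:44 AM on Aug 6.
+6 hours 45 minutes → arrive 3:29 PM UTC on Aug 6.
Flight 2 in UTC: 10:46 PM − 4:30 = 6:16 PM on Aug 6.
+10 hours 28 minutes → arrive 4:44 AM UTC on Aug 7.
Flight 1 lands earlier by 13 hours 15 minutes.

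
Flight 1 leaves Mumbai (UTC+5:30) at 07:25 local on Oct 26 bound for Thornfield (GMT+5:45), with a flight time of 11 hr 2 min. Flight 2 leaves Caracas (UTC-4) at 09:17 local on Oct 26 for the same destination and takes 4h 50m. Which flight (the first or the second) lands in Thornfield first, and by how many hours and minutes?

the first, by 5 hours 10 minutes

Flight 1 in UTC: 07:25 − 5:30 = 01:55 on Oct 26.
+11 hours 2 minutes → arrive 12:57 UTC on Oct 26.
Flight 2 in UTC: 09:17 + 4:00 = 13:17 on Oct 26.
+4 hours 50 minutes → arrive 18:07 UTC on Oct 26.
Flight 1 lands earlier by 5 hours 10 minutes.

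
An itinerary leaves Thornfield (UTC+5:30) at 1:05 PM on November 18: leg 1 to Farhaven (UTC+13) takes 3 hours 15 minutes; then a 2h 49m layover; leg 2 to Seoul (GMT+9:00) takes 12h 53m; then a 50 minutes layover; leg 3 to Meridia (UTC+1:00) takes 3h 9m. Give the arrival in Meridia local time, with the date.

7:31 AM on November 19

Convert departure to UTC: 1:05 PM − 5:30 = 7:35 AM UTC on Nov 18.
Add 3 hours 15 minutes leg 1 → 10:50 AM UTC.
Add 2 hours and 49 minutes layover in Farhaven → 1:39 PM UTC.
Add 12 hours 53 minutes leg 2 → 2:32 AM UTC (Nov 19).
Add 50 minutes layover in Seoul → 3:22 AM UTC.
Add 3 hours 9 minutes leg 3 → 6:31 AM UTC.
Meridia is UTC+1:00, so local arrival = 6:31 AM + 1:00 = 7:31 AM on Nov 19.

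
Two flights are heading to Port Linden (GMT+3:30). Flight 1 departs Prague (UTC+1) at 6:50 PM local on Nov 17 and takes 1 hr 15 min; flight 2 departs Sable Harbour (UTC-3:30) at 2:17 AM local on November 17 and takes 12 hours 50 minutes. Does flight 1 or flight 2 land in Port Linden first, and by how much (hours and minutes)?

Flight 1 in UTC: 6:50 PM − 1:00 = 5:50 PM on Nov 17.
+1 hour 15 minutes → arrive 7:05 PM UTC on Nov 17.
Flight 2 in UTC: 2:17 AM + 3:30 = 5:47 AM on Nov 17.
+12 hours 50 minutes → arrive 6:37 PM UTC on Nov 17.
Flight 2 lands earlier by 28 minutes.

the second, by 28 minutes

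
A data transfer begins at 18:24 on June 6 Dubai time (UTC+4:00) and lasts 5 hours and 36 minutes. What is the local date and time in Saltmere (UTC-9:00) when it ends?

11:00 on Jun 6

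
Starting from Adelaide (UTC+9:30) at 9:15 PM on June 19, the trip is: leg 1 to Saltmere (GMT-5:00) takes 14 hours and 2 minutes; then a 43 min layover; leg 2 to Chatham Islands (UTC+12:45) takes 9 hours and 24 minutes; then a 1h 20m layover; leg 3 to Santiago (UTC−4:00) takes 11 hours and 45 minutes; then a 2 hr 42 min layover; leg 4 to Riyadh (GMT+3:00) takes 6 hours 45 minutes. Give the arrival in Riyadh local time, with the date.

Convert departure to UTC: 9:15 PM − 9:30 = 11:45 AM UTC on Jun 19.
Add 14 hours 2 minutes leg 1 → 1:47 AM UTC (Jun 20).
Add 43 minutes layover in Saltmere → 2:30 AM UTC.
Add 9 hours and 24 minutes leg 2 → 11:54 AM UTC.
Add 1 hour 20 minutes layover in Chatham Islands → 1:14 PM UTC.
Add 11 hours 45 minutes leg 3 → 12:59 AM UTC (Jun 21).
Add 2 hours 42 minutes layover in Santiago → 3:41 AM UTC.
Add 6 hours 45 minutes leg 4 → 10:26 AM UTC.
Riyadh is UTC+3:00, so local arrival = 10:26 AM + 3:00 = 1:26 PM on Jun 21.

1:26 PM on Jun 21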